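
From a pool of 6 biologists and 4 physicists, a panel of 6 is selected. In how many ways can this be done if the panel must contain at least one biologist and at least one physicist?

209

Unrestricted: C(10,6) = 210 ways to pick any 6 of the 10.
Selections missing a whole group: no biologists → C(4,6) = 0; no physicists → C(6,6) = 1.
Both groups omitted at once is impossible, so 210 − 1 = 209.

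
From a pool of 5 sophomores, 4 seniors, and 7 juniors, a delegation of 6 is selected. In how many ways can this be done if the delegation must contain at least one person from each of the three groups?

Total 6-person selections from all 16: C(16,6) = 8008.
Subtract selections that omit an entire group: no sophomores → C(11,6) = 462; no seniors → C(12,6) = 924; no juniors → C(9,6) = 84.
Add back selections omitting two groups (i.e. drawn from a single group): C(5,6) + C(4,6) + C(7,6) = 7.
By inclusion–exclusion: 8008 − 1470 + 7 = 6545.

6545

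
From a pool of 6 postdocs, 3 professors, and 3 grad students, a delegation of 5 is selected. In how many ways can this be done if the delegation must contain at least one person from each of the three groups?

With no constraint there are C(12,5) = 792 possible selections.
Selections missing a whole group: no postdocs → C(6,5) = 6; no professors → C(9,5) = 126; no grad students → C(9,5) = 126.
Add back selections omitting two groups (i.e. drawn from a single group): C(6,5) + C(3,5) + C(3,5) = 6.
By inclusion–exclusion: 792 − 258 + 6 = 540.

540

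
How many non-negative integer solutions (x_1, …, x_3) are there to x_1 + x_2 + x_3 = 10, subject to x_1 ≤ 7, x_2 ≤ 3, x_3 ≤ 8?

By stars and bars, unrestricted non-negative solutions to x_1+…+x_3 = 10 number C(10+2,2) = 66.
Subtract solutions that violate a single cap (substitute x_i' = x_i − (cap_i+1)): x_1 ≥ 8 gives C(4,2) = 6; x_2 ≥ 4 gives C(8,2) = 28; x_3 ≥ 9 gives C(3,2) = 3. Together 37.
No two caps can be exceeded simultaneously, so the pair terms are all 0.
By inclusion–exclusion the count is 66 − 37 + 0 = 29.

29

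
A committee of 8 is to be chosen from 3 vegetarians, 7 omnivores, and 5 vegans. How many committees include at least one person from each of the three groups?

Total 8-person selections from all 15: C(15,8) = 6435.
Subtract selections that omit an entire group: no vegetarians → C(12,8) = 495; no omnivores → C(8,8) = 1; no vegans → C(10,8) = 45.
Add back selections omitting two groups (i.e. drawn from a single group): C(3,8) + C(7,8) + C(5,8) = 0.
By inclusion–exclusion: 6435 − 541 + 0 = 5894.

5894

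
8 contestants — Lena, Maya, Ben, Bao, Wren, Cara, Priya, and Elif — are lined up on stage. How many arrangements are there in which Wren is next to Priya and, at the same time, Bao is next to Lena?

Treat {Wren,Priya} as one block (2 orders) and {Bao,Lena} as another (2 orders).
That leaves 6 units to arrange: 2 × 2 × 6! = 4 × 720 = 2880.

2880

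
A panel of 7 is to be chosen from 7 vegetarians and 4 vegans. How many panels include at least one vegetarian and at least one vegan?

329

Total 7-person selections from all 11: C(11,7) = 330.
Selections missing a whole group: no vegetarians → C(4,7) = 0; no vegans → C(7,7) = 1.
Both groups omitted at once is impossible, so 330 − 1 = 329.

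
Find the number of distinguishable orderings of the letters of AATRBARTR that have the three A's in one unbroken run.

Treat the 3 copies of A as a single block. The multiset to arrange is then {AAA, B, R, R, R, T, T}, 7 items in all.
That gives (7)!/(3!·2!) = 420 arrangements.

420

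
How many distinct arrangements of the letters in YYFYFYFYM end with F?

With the last slot taken by F, it remains to arrange the other 8 letters (YYYFYFYM).
Those 8 letters have F appearing twice and Y appearing 5 times, giving (8)!/(5!·2!) = 168.

168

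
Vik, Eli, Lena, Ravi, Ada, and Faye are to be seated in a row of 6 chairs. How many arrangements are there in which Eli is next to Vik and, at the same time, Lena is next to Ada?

96

Treat {Eli,Vik} as one block (2 orders) and {Lena,Ada} as another (2 orders).
That leaves 4 units to arrange: 2 × 2 × 4! = 4 × 24 = 96.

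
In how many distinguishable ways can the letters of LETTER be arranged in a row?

180

Letter multiplicities in LETTER: E×2, L×1, R×1, T×2.
So there are 6! / (2!·2!) = 180 distinguishable arrangements.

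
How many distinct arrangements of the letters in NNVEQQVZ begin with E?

With the first slot taken by E, it remains to arrange the other 7 letters (NNVQQVZ).
Those 7 letters have N appearing twice, Q appearing twice, and V appearing twice, giving (7)!/(2!·2!·2!) = 630.

630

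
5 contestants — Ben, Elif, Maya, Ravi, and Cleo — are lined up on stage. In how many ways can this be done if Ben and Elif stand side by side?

48

Glue Ben and Elif into one block (2 internal orders), leaving 4 units to arrange in a row.
That gives 2 × 4! = 2 × 24 = 48.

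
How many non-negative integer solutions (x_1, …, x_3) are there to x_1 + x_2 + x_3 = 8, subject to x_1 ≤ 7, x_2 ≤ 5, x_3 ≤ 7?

37

Ignoring the caps, the number of non-negative solutions to x_1+…+x_3 = 8 is C(10,2) = 45.
Subtract solutions that violate a single cap (substitute x_i' = x_i − (cap_i+1)): x_1 ≥ 8 gives C(2,2) = 1; x_2 ≥ 6 gives C(4,2) = 6; x_3 ≥ 8 gives C(2,2) = 1. Together 8.
No two caps can be exceeded simultaneously, so the pair terms are all 0.
By inclusion–exclusion the count is 45 − 8 + 0 = 37.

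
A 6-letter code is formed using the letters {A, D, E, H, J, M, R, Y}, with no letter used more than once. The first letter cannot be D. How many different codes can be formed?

The first letter has 8−1 = 7 choices (anything except D).
The remaining 5 letters are filled from the other 7 symbols without repetition: 7 × 6 × 5 × 4 × 3 = 2520.
Total: 7 × 2520 = 17640.

17640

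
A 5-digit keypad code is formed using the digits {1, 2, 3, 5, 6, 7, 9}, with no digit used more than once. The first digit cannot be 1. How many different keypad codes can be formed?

The first digit has 7−1 = 6 choices (anything except 1).
The remaining 4 digits are filled from the other 6 symbols without repetition: 6 × 5 × 4 × 3 = 360.
Total: 6 × 360 = 2160.

2160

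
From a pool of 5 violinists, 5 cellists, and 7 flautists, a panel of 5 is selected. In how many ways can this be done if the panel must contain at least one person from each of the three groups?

4375

Total 5-person selections from all 17: C(17,5) = 6188.
Selections missing a whole group: no violinists → C(12,5) = 792; no cellists → C(12,5) = 792; no flautists → C(10,5) = 252.
Add back selections omitting two groups (i.e. drawn from a single group): C(5,5) + C(5,5) + C(7,5) = 23.
By inclusion–exclusion: 6188 − 1836 + 23 = 4375.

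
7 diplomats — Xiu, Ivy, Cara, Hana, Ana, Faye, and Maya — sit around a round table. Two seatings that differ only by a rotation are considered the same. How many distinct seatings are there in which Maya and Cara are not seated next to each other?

All circular seatings of 7 people number (6)! = 720.
Seatings with Maya beside Cara: treat them as a block with 2 internal orders, giving 2 × (5)! = 240.
Subtracting, 720 − 240 = 480.

480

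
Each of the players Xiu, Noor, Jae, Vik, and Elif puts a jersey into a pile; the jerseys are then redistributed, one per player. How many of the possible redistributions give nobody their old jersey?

44

Let Aᵢ be the assignments in which player i gets their old jersey. We want the size of the complement of A₁∪…∪A_5.
By inclusion–exclusion this is Σ_{j=0}^{5} (−1)^j C(5,j)·(5−j)!.
Computing: 120 − 120 + 60 − 20 + 5 − 1 = 44.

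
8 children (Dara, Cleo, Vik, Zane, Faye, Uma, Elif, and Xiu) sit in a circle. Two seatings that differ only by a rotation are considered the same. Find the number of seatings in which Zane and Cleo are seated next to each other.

1440

Glue Zane and Cleo into a block (2 internal orders). Seating 7 units around a circle gives (6)! arrangements.
So 2 × (6)! = 2 × 720 = 1440.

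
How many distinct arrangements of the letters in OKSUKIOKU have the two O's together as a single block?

3360

Treat the 2 copies of O as a single block. The multiset to arrange is then {OO, I, K, K, K, S, U, U}, 8 items in all.
That gives (8)!/(3!·2!) = 3360 arrangements.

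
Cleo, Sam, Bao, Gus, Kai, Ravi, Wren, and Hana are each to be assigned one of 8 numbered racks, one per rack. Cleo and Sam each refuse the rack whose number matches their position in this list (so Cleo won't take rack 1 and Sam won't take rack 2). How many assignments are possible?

30960

Let Aᵢ (for i ∈ {1, 2}) be the placements that put person i in their forbidden rack. Any j of these fix j positions, leaving (8−j)! ways to fill the rest, and there are C(2,j) ways to pick which j.
By inclusion–exclusion, the number of valid placements is Σ_{j=0}^{2} (−1)^j C(2,j)·(8−j)!.
Computing: 40320 − 10080 + 720 = 30960.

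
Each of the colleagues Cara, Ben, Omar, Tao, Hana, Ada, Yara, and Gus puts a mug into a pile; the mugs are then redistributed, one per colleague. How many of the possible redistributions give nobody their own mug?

14833

Count assignments avoiding every fixed point. For any j of the 8 colleagues fixed to their own mug, the other 8−j can be arranged in (8−j)! ways.
By inclusion–exclusion this is Σ_{j=0}^{8} (−1)^j C(8,j)·(8−j)!.
Computing: 40320 − 40320 + 20160 − 6720 + 1680 − 336 + 56 − 8 + 1 = 14833.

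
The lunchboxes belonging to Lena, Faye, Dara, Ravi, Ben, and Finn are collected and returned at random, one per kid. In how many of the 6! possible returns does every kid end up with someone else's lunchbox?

This is the derangement count D_6: permutations of 6 items with no fixed point.
By inclusion–exclusion this is Σ_{j=0}^{6} (−1)^j C(6,j)·(6−j)!.
Computing: 720 − 720 + 360 − 120 + 30 − 6 + 1 = 265.

265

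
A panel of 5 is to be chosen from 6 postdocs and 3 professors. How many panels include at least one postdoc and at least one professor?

120

Unrestricted: C(9,5) = 126 ways to pick any 5 of the 9.
Subtract selections that omit an entire group: no postdocs → C(3,5) = 0; no professors → C(6,5) = 6.
Both groups omitted at once is impossible, so 126 − 6 = 120.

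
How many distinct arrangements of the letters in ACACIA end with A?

30

Fix A in the last position and arrange the remaining 5 letters.
Those 5 letters have A appearing twice and C appearing twice, giving (5)!/(2!·2!) = 30.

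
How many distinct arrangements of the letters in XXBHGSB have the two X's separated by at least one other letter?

There are 7!/(2!·2!) = 1260 arrangements of XXBHGSB in total.
Arrangements with the X's together: treat XX as one letter, giving (6)!/(2!) = 360.
Subtracting, 1260 − 360 = 900 arrangements keep the X's apart.

900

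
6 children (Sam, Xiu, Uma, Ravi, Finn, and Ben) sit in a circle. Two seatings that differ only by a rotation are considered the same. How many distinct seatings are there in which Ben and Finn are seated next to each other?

48

Glue Ben and Finn into a block (2 internal orders). Seating 5 units around a circle gives (4)! arrangements.
So 2 × (4)! = 2 × 24 = 48.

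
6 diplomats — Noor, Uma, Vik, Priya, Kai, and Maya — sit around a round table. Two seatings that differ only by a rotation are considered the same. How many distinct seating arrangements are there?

120

Fix one person's seat to break rotational symmetry; the remaining 5 people can be arranged in (5)! = 120 ways.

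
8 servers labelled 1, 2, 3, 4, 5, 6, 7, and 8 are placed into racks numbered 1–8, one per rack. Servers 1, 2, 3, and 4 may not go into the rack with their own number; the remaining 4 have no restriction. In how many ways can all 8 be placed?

24024

Let Aᵢ (for 1 ≤ i ≤ 4) be the placements that put server i in its forbidden rack. Any j of these fix j positions, leaving (8−j)! ways to fill the rest, and there are C(4,j) ways to pick which j.
By inclusion–exclusion, the number of valid placements is Σ_{j=0}^{4} (−1)^j C(4,j)·(8−j)!.
Computing: 40320 − 20160 + 4320 − 480 + 24 = 24024.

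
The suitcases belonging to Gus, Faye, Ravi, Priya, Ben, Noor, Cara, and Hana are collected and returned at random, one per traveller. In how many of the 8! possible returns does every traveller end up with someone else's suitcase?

This is the derangement count D_8: permutations of 8 items with no fixed point.
By inclusion–exclusion this is Σ_{j=0}^{8} (−1)^j C(8,j)·(8−j)!.
Computing: 40320 − 40320 + 20160 − 6720 + 1680 − 336 + 56 − 8 + 1 = 14833.

14833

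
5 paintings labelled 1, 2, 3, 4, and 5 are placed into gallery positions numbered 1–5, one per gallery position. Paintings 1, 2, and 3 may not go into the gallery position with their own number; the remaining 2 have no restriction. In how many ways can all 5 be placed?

64

Let Aᵢ (for i ∈ {1, 2, 3}) be the placements that put painting i in its forbidden gallery position. Any j of these fix j positions, leaving (5−j)! ways to fill the rest, and there are C(3,j) ways to pick which j.
By inclusion–exclusion, the number of valid placements is Σ_{j=0}^{3} (−1)^j C(3,j)·(5−j)!.
Computing: 120 − 72 + 18 − 2 = 64.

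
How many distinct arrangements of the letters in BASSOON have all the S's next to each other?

360

Treat the 2 copies of S as a single block. The multiset to arrange is then {SS, A, B, N, O, O}, 6 items in all.
That gives (6)!/(2!) = 360 arrangements.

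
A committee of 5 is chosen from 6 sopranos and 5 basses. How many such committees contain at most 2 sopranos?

Split by how many sopranos are chosen (0 through 2).
Sum: C(6,0)·C(5,5) + C(6,1)·C(5,4) + C(6,2)·C(5,3) = 1 + 30 + 150 = 181.

181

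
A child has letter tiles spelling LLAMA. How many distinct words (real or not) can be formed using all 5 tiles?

The 5 letters of LLAMA have repeats: A appearing twice and L appearing twice.
Dividing 5! = 120 by 2!·2! = 4 for the repeated letters gives 30.

30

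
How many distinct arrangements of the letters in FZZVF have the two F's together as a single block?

12

Treat the 2 copies of F as a single block. The multiset to arrange is then {FF, V, Z, Z}, 4 items in all.
That gives (4)!/(2!) = 12 arrangements.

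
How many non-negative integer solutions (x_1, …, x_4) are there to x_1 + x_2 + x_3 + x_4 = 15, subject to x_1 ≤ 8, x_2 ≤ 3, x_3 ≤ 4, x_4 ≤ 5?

Ignoring the caps, the number of non-negative solutions to x_1+…+x_4 = 15 is C(18,3) = 816.
Subtract solutions that violate a single cap (substitute x_i' = x_i − (cap_i+1)): x_1 ≥ 9 gives C(9,3) = 84; x_2 ≥ 4 gives C(14,3) = 364; x_3 ≥ 5 gives C(13,3) = 286; x_4 ≥ 6 gives C(12,3) = 220. Together 954.
Add back pairs where two caps are both exceeded: 10 + 4 + 1 + 84 + 56 + 35 = 190.
Subtract triples: 0 + 0 + 0 + 1 = 1.
By inclusion–exclusion the count is 816 − 954 + 190 − 1 = 51.

51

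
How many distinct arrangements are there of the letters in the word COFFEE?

Letter multiplicities in COFFEE: C×1, E×2, F×2, O×1.
So there are 6! / (2!·2!) = 180 distinguishable arrangements.

180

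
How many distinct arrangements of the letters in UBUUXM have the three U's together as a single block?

24

Treat the 3 copies of U as a single block. The multiset to arrange is then {UUU, B, M, X}, 4 items in all.
All 4 items are distinct, so there are (4)! = 24 arrangements.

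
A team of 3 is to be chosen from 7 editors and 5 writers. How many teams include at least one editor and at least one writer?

175

Unrestricted: C(12,3) = 220 ways to pick any 3 of the 12.
Subtract selections that omit an entire group: no editors → C(5,3) = 10; no writers → C(7,3) = 35.
Both groups omitted at once is impossible, so 220 − 45 = 175.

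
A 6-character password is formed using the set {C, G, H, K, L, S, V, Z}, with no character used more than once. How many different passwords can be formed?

20160

Choose and order 6 of the 8 symbols: the first character has 8 options, the next 7, and so on down to 3.
8 × 7 × 6 × 5 × 4 × 3 = 20160.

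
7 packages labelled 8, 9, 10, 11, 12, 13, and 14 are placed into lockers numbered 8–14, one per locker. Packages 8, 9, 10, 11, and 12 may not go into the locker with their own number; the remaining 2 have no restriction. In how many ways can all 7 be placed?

Let Aᵢ (for 8 ≤ i ≤ 12) be the placements that put package i in its forbidden locker. Any j of these fix j positions, leaving (7−j)! ways to fill the rest, and there are C(5,j) ways to pick which j.
By inclusion–exclusion, the number of valid placements is Σ_{j=0}^{5} (−1)^j C(5,j)·(7−j)!.
Computing: 5040 − 3600 + 1200 − 240 + 30 − 2 = 2428.

2428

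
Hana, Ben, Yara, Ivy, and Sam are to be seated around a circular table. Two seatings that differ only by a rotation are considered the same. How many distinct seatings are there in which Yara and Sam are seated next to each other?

Treat {Yara, Sam} as one unit (2 internal orders) and seat the resulting 4 units around the table: (3)! circular arrangements.
So 2 × (3)! = 2 × 6 = 12.

12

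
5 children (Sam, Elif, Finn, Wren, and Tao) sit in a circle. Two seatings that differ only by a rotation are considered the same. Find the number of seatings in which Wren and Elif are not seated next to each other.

Without the restriction there are (4)! = 24 seatings.
Those with Wren next to Elif: fuse the pair into one unit and seat 4 units around a circle — 2·(3)! = 12.
Subtracting, 24 − 12 = 12.

12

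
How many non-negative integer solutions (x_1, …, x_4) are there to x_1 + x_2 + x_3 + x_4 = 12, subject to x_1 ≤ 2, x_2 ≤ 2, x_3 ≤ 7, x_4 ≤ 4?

Ignoring the caps, the number of non-negative solutions to x_1+…+x_4 = 12 is C(15,3) = 455.
Subtract solutions that violate a single cap (substitute x_i' = x_i − (cap_i+1)): x_1 ≥ 3 gives C(12,3) = 220; x_2 ≥ 3 gives C(12,3) = 220; x_3 ≥ 8 gives C(7,3) = 35; x_4 ≥ 5 gives C(10,3) = 120. Together 595.
Add back pairs where two caps are both exceeded: 84 + 4 + 35 + 4 + 35 + 0 = 162.
Subtract triples: 0 + 4 + 0 + 0 = 4.
By inclusion–exclusion the count is 455 − 595 + 162 − 4 = 18.

18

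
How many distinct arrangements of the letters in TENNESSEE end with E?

1680

Fix E in the last position and arrange the remaining 8 letters.
Those 8 letters have E appearing 3 times, N appearing twice, and S appearing twice, giving (8)!/(3!·2!·2!) = 1680.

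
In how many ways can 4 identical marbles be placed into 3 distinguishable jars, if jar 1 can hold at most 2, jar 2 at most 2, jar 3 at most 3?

8

By stars and bars, unrestricted non-negative solutions to x_1+…+x_3 = 4 number C(4+2,2) = 15.
Subtract solutions that violate a single cap (substitute x_i' = x_i − (cap_i+1)): x_1 ≥ 3 gives C(3,2) = 3; x_2 ≥ 3 gives C(3,2) = 3; x_3 ≥ 4 gives C(2,2) = 1. Together 7.
No two caps can be exceeded simultaneously, so the pair terms are all 0.
By inclusion–exclusion the count is 15 − 7 + 0 = 8.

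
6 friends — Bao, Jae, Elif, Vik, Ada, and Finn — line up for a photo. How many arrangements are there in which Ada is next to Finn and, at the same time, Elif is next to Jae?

Treat {Ada,Finn} as one block (2 orders) and {Elif,Jae} as another (2 orders).
That leaves 4 units to arrange: 2 × 2 × 4! = 4 × 24 = 96.

96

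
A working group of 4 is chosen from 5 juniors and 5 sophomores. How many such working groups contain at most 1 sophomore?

Split by how many sophomores are chosen (0 through 1).
Sum: C(5,0)·C(5,4) + C(5,1)·C(5,3) = 5 + 50 = 55.

55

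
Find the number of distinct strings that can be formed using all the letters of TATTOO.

60

TATTOO has 6 letters with O appearing twice and T appearing 3 times.
The number of distinct arrangements is 6!/(3!·2!) = 720/12 = 60.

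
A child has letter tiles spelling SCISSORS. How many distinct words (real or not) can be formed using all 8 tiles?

1680

Letter multiplicities in SCISSORS: C×1, I×1, O×1, R×1, S×4.
Dividing 8! = 40320 by 4! = 24 for the repeated letters gives 1680.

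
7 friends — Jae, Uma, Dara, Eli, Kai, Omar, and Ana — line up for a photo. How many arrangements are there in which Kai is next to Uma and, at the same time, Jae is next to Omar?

Treat {Kai,Uma} as one block (2 orders) and {Jae,Omar} as another (2 orders).
That leaves 5 units to arrange: 2 × 2 × 5! = 4 × 120 = 480.

480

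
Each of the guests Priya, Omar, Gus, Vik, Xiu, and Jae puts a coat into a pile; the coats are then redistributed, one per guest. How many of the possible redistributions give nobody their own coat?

This is the derangement count D_6: permutations of 6 items with no fixed point.
By inclusion–exclusion this is Σ_{j=0}^{6} (−1)^j C(6,j)·(6−j)!.
Computing: 720 − 720 + 360 − 120 + 30 − 6 + 1 = 265.

265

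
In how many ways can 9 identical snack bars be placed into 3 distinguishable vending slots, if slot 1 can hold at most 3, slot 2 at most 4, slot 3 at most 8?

By stars and bars, unrestricted non-negative solutions to x_1+…+x_3 = 9 number C(9+2,2) = 55.
Subtract solutions that violate a single cap (substitute x_i' = x_i − (cap_i+1)): x_1 ≥ 4 gives C(7,2) = 21; x_2 ≥ 5 gives C(6,2) = 15; x_3 ≥ 9 gives C(2,2) = 1. Together 37.
Add back pairs where two caps are both exceeded: 1 + 0 + 0 = 1.
By inclusion–exclusion the count is 55 − 37 + 1 = 19.

19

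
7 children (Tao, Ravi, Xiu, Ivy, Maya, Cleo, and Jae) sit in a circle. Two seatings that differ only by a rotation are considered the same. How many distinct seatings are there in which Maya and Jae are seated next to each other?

240

Treat {Maya, Jae} as one unit (2 internal orders) and seat the resulting 6 units around the table: (5)! circular arrangements.
So 2 × (5)! = 2 × 120 = 240.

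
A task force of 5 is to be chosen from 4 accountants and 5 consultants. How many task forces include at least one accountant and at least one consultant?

Total 5-person selections from all 9: C(9,5) = 126.
Subtract selections that omit an entire group: no accountants → C(5,5) = 1; no consultants → C(4,5) = 0.
Both groups omitted at once is impossible, so 126 − 1 = 125.

125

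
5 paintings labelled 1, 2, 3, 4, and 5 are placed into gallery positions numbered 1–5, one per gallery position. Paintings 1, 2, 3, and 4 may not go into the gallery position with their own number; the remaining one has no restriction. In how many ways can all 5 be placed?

53

Let Aᵢ (for 1 ≤ i ≤ 4) be the placements that put painting i in its forbidden gallery position. Any j of these fix j positions, leaving (5−j)! ways to fill the rest, and there are C(4,j) ways to pick which j.
By inclusion–exclusion, the number of valid placements is Σ_{j=0}^{4} (−1)^j C(4,j)·(5−j)!.
Computing: 120 − 96 + 36 − 8 + 1 = 53.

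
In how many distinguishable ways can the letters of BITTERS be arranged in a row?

The 7 letters of BITTERS have repeats: T appearing twice.
Dividing 7! = 5040 by 2! = 2 for the repeated letters gives 2520.

2520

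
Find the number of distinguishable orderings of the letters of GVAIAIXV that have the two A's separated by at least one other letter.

Total arrangements of GVAIAIXV: 8!/(2!·2!·2!) = 5040.
If the two A's are adjacent, glue them into one block, leaving 7 items to arrange: (7)!/(2!·2!) = 1260 ways.
Hence 5040 − 1260 = 3780.

3780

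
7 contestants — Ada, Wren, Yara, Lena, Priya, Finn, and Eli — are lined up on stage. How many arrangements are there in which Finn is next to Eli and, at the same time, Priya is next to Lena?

480

Treat {Finn,Eli} as one block (2 orders) and {Priya,Lena} as another (2 orders).
That leaves 5 units to arrange: 2 × 2 × 5! = 4 × 120 = 480.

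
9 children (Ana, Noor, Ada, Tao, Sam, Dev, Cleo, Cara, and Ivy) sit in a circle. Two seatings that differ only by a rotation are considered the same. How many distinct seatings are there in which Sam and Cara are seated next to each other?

10080

Treat {Sam, Cara} as one unit (2 internal orders) and seat the resulting 8 units around the table: (7)! circular arrangements.
So 2 × (7)! = 2 × 5040 = 10080.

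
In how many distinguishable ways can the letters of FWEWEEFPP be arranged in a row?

Letter multiplicities in FWEWEEFPP: E×3, F×2, P×2, W×2.
So there are 9! / (3!·2!·2!·2!) = 7560 distinguishable arrangements.

7560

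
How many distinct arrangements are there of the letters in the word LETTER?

The 6 letters of LETTER have repeats: E appearing twice and T appearing twice.
So there are 6! / (2!·2!) = 180 distinguishable arrangements.

180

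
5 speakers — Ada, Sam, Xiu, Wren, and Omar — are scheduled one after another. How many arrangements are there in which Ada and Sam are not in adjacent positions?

There are 5! = 120 arrangements in all. If Ada and Sam are adjacent, merging them into one block gives 2·(4)! = 48 arrangements.
So 120 − 48 = 72 arrangements keep them apart.

72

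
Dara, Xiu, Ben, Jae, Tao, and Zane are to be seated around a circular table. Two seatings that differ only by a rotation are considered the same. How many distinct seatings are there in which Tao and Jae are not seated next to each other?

All circular seatings of 6 people number (5)! = 120.
Seatings with Tao beside Jae: treat them as a block with 2 internal orders, giving 2 × (4)! = 48.
Subtracting, 120 − 48 = 72.

72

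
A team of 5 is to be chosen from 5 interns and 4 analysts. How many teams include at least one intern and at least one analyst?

With no constraint there are C(9,5) = 126 possible selections.
Selections missing a whole group: no interns → C(4,5) = 0; no analysts → C(5,5) = 1.
Both groups omitted at once is impossible, so 126 − 1 = 125.

125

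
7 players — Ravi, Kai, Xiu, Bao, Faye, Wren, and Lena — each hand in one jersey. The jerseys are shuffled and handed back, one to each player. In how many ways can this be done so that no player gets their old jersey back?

1854

This is the derangement count D_7: permutations of 7 items with no fixed point.
By inclusion–exclusion this is Σ_{j=0}^{7} (−1)^j C(7,j)·(7−j)!.
Computing: 5040 − 5040 + 2520 − 840 + 210 − 42 + 7 − 1 = 1854.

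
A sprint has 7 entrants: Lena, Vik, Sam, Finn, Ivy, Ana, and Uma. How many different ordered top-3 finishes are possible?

There are 7 choices for 1st place, 6 for 2nd, and 5 for 3rd.
That gives 7 × 6 × 5 = 210.

210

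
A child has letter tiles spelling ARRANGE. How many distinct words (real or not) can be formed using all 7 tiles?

1260

The 7 letters of ARRANGE have repeats: A appearing twice and R appearing twice.
The number of distinct arrangements is 7!/(2!·2!) = 5040/4 = 1260.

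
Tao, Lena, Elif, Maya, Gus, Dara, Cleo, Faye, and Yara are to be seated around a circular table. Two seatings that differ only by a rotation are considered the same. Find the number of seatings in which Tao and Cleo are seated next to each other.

10080

Treat {Tao, Cleo} as one unit (2 internal orders) and seat the resulting 8 units around the table: (7)! circular arrangements.
So 2 × (7)! = 2 × 5040 = 10080.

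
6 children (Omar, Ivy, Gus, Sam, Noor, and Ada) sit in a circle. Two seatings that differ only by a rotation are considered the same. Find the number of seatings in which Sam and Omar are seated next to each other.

48

Treat {Sam, Omar} as one unit (2 internal orders) and seat the resulting 5 units around the table: (4)! circular arrangements.
So 2 × (4)! = 2 × 24 = 48.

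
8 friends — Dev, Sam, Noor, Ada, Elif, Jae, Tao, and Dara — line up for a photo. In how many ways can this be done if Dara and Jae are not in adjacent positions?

30240

Of the 8! = 40320 arrangements, those with Dara and Jae adjacent number 2 × 7! = 10080 (treat the pair as a block with 2 internal orders).
Complementary counting: 40320 − 10080 = 30240.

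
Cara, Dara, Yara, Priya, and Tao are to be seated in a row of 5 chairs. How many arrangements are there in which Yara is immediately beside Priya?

48

Glue Yara and Priya into one block (2 internal orders), leaving 4 units to arrange in a row.
So the count is 2·(4)! = 48.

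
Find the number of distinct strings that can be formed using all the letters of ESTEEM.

120

The 6 letters of ESTEEM have repeats: E appearing 3 times.
The number of distinct arrangements is 6!/(3!) = 720/6 = 120.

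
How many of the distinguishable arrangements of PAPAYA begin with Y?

With the first slot taken by Y, it remains to arrange the other 5 letters (PAPAA).
Those 5 letters have A appearing 3 times and P appearing twice, giving (5)!/(3!·2!) = 10.

10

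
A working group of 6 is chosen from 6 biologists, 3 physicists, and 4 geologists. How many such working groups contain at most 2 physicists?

Split by how many physicists are chosen (0 through 2).
Sum: C(3,0)·C(10,6) + C(3,1)·C(10,5) + C(3,2)·C(10,4) = 210 + 756 + 630 = 1596.

1596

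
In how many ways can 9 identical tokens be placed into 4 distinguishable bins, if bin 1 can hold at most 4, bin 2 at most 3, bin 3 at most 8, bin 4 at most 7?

Without the upper bounds there are C(12,3) = 220 ways to split 9 among 4 bins.
Subtract solutions that violate a single cap (substitute x_i' = x_i − (cap_i+1)): x_1 ≥ 5 gives C(7,3) = 35; x_2 ≥ 4 gives C(8,3) = 56; x_3 ≥ 9 gives C(3,3) = 1; x_4 ≥ 8 gives C(4,3) = 4. Together 96.
Add back pairs where two caps are both exceeded: 1 + 0 + 0 + 0 + 0 + 0 = 1.
By inclusion–exclusion the count is 220 − 96 + 1 = 125.

125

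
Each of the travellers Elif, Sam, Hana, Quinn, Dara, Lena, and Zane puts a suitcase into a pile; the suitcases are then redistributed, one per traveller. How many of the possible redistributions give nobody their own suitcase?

Let Aᵢ be the assignments in which traveller i gets their own suitcase. We want the size of the complement of A₁∪…∪A_7.
By inclusion–exclusion this is Σ_{j=0}^{7} (−1)^j C(7,j)·(7−j)!.
Computing: 5040 − 5040 + 2520 − 840 + 210 − 42 + 7 − 1 = 1854.

1854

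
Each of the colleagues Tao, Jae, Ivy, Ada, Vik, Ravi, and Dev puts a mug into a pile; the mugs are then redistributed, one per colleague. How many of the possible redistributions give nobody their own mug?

This is the derangement count D_7: permutations of 7 items with no fixed point.
By inclusion–exclusion this is Σ_{j=0}^{7} (−1)^j C(7,j)·(7−j)!.
Computing: 5040 − 5040 + 2520 − 840 + 210 − 42 + 7 − 1 = 1854.

1854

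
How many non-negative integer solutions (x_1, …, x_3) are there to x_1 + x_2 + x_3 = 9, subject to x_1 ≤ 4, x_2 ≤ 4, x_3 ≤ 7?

Without the upper bounds there are C(11,2) = 55 ways to split 9 among 3 variables.
Subtract solutions that violate a single cap (substitute x_i' = x_i − (cap_i+1)): x_1 ≥ 5 gives C(6,2) = 15; x_2 ≥ 5 gives C(6,2) = 15; x_3 ≥ 8 gives C(3,2) = 3. Together 33.
No two caps can be exceeded simultaneously, so the pair terms are all 0.
By inclusion–exclusion the count is 55 − 33 + 0 = 22.

22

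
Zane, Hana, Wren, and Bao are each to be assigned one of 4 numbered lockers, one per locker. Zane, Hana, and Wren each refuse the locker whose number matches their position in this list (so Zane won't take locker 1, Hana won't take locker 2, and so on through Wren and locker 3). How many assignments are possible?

11

Let Aᵢ (for i ∈ {1, 2, 3}) be the placements that put person i in their forbidden locker. Any j of these fix j positions, leaving (4−j)! ways to fill the rest, and there are C(3,j) ways to pick which j.
By inclusion–exclusion, the number of valid placements is Σ_{j=0}^{3} (−1)^j C(3,j)·(4−j)!.
Computing: 24 − 18 + 6 − 1 = 11.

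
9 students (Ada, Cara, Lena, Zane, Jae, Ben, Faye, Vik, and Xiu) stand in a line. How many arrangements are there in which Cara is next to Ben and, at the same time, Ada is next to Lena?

20160

Treat {Cara,Ben} as one block (2 orders) and {Ada,Lena} as another (2 orders).
That leaves 7 units to arrange: 2 × 2 × 7! = 4 × 5040 = 20160.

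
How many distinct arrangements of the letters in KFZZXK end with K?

Fix K in the last position and arrange the remaining 5 letters.
Those 5 letters have Z appearing twice, giving (5)!/(2!) = 60.

60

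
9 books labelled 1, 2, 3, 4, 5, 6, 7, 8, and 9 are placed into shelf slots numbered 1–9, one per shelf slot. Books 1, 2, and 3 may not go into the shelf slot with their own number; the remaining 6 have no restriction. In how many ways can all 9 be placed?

256320

Let Aᵢ (for i ∈ {1, 2, 3}) be the placements that put book i in its forbidden shelf slot. Any j of these fix j positions, leaving (9−j)! ways to fill the rest, and there are C(3,j) ways to pick which j.
By inclusion–exclusion, the number of valid placements is Σ_{j=0}^{3} (−1)^j C(3,j)·(9−j)!.
Computing: 362880 − 120960 + 15120 − 720 = 256320.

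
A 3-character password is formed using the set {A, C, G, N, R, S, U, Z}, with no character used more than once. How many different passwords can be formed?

336

With no repetition, fill the 3 characters in order: 8 choices, then 7, down to 6.
8 × 7 × 6 = 336.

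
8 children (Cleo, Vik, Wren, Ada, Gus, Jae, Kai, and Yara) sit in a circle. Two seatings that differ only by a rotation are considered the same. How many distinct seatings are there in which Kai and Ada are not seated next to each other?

3600

Without the restriction there are (7)! = 5040 seatings.
Seatings with Kai beside Ada: treat them as a block with 2 internal orders, giving 2 × (6)! = 1440.
Subtracting, 5040 − 1440 = 3600.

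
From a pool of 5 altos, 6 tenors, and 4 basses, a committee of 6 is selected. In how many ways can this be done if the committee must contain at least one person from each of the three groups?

Unrestricted: C(15,6) = 5005 ways to pick any 6 of the 15.
Selections missing a whole group: no altos → C(10,6) = 210; no tenors → C(9,6) = 84; no basses → C(11,6) = 462.
Add back selections omitting two groups (i.e. drawn from a single group): C(5,6) + C(6,6) + C(4,6) = 1.
By inclusion–exclusion: 5005 − 756 + 1 = 4250.

4250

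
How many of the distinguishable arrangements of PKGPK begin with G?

With the first slot taken by G, it remains to arrange the other 4 letters (PKPK).
Those 4 letters have K appearing twice and P appearing twice, giving (4)!/(2!·2!) = 6.

6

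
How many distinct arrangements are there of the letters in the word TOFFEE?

Letter multiplicities in TOFFEE: E×2, F×2, O×1, T×1.
The number of distinct arrangements is 6!/(2!·2!) = 720/4 = 180.

180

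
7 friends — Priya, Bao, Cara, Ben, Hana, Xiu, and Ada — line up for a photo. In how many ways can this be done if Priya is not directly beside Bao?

Of the 7! = 5040 arrangements, those with Priya and Bao adjacent number 2 × 6! = 1440 (treat the pair as a block with 2 internal orders).
So 5040 − 1440 = 3600 arrangements keep them apart.

3600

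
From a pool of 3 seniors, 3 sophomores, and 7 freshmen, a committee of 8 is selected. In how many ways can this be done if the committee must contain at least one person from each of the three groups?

1197

Unrestricted: C(13,8) = 1287 ways to pick any 8 of the 13.
Subtract selections that omit an entire group: no seniors → C(10,8) = 45; no sophomores → C(10,8) = 45; no freshmen → C(6,8) = 0.
Add back selections omitting two groups (i.e. drawn from a single group): C(3,8) + C(3,8) + C(7,8) = 0.
By inclusion–exclusion: 1287 − 90 + 0 = 1197.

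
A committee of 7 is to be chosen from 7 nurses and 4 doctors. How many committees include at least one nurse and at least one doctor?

With no constraint there are C(11,7) = 330 possible selections.
Selections missing a whole group: no nurses → C(4,7) = 0; no doctors → C(7,7) = 1.
Both groups omitted at once is impossible, so 330 − 1 = 329.

329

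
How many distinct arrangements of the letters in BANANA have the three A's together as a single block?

Treat the 3 copies of A as a single block. The multiset to arrange is then {AAA, B, N, N}, 4 items in all.
That gives (4)!/(2!) = 12 arrangements.

12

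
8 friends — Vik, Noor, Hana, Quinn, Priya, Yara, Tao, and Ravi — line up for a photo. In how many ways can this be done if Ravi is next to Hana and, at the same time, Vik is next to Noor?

2880

Treat {Ravi,Hana} as one block (2 orders) and {Vik,Noor} as another (2 orders).
That leaves 6 units to arrange: 2 × 2 × 6! = 4 × 720 = 2880.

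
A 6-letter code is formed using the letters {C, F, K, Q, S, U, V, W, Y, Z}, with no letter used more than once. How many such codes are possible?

Choose and order 6 of the 10 symbols: the first letter has 10 options, the next 9, and so on down to 5.
10 × 9 × 8 × 7 × 6 × 5 = 151200.

151200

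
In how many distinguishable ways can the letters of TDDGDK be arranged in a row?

120

The 6 letters of TDDGDK have repeats: D appearing 3 times.
Dividing 6! = 720 by 3! = 6 for the repeated letters gives 120.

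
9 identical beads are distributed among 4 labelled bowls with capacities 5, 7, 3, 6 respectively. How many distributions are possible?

130

By stars and bars, unrestricted non-negative solutions to x_1+…+x_4 = 9 number C(9+3,3) = 220.
Subtract solutions that violate a single cap (substitute x_i' = x_i − (cap_i+1)): x_1 ≥ 6 gives C(6,3) = 20; x_2 ≥ 8 gives C(4,3) = 4; x_3 ≥ 4 gives C(8,3) = 56; x_4 ≥ 7 gives C(5,3) = 10. Together 90.
No two caps can be exceeded simultaneously, so the pair terms are all 0.
By inclusion–exclusion the count is 220 − 90 + 0 = 130.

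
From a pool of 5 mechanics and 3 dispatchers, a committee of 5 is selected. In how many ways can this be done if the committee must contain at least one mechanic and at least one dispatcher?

Unrestricted: C(8,5) = 56 ways to pick any 5 of the 8.
Subtract selections that omit an entire group: no mechanics → C(3,5) = 0; no dispatchers → C(5,5) = 1.
Both groups omitted at once is impossible, so 56 − 1 = 55.

55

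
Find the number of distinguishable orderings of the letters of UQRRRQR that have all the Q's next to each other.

Treat the 2 copies of Q as a single block. The multiset to arrange is then {QQ, R, R, R, R, U}, 6 items in all.
That gives (6)!/(4!) = 30 arrangements.

30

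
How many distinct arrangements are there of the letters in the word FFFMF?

FFFMF has 5 letters with F appearing 4 times.
The number of distinct arrangements is 5!/(4!) = 120/24 = 5.

5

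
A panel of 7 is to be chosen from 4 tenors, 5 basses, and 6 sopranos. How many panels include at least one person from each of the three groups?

5949

Unrestricted: C(15,7) = 6435 ways to pick any 7 of the 15.
Subtract selections that omit an entire group: no tenors → C(11,7) = 330; no basses → C(10,7) = 120; no sopranos → C(9,7) = 36.
Add back selections omitting two groups (i.e. drawn from a single group): C(4,7) + C(5,7) + C(6,7) = 0.
By inclusion–exclusion: 6435 − 486 + 0 = 5949.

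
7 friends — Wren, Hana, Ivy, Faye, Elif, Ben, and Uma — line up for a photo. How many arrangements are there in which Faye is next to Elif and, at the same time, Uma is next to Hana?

480

Treat {Faye,Elif} as one block (2 orders) and {Uma,Hana} as another (2 orders).
That leaves 5 units to arrange: 2 × 2 × 5! = 4 × 120 = 480.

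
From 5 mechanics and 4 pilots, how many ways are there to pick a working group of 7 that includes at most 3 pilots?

26

Split by how many pilots are chosen (0 through 3).
Sum: C(4,0)·C(5,7) + C(4,1)·C(5,6) + C(4,2)·C(5,5) + C(4,3)·C(5,4) = 0 + 0 + 6 + 20 = 26.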